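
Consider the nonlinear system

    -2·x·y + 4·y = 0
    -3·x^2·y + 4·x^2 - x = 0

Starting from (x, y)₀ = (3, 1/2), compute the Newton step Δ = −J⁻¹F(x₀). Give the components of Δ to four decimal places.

(-1.2000, 0.1000)

At (3, 1/2): F = (-1.0000, 19.5000).
Jacobian J = [[-2·y, -2·x + 4], [-6·x·y + 8·x - 1, -3·x^2]].
At the point, J = [[-1.0000, -2.0000], [14.0000, -27.0000]] (det J = 55.0000).
Solving J·Δ = −F gives Δ = (-1.2000, 0.1000).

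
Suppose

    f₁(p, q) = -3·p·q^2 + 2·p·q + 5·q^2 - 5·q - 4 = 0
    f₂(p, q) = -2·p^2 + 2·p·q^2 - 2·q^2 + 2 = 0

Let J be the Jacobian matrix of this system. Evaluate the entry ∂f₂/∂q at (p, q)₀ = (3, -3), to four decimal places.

∂f₂/∂q = 4·p·q - 4·q.
At (3, -3) this is -24.0000.

-24.0000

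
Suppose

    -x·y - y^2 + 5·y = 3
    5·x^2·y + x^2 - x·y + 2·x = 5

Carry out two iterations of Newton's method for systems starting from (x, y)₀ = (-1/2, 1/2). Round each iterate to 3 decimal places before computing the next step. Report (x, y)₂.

(-1.613, 0.453)

At (-1/2, 1/2): F = (-0.500, -4.875).
Jacobian J = [[-y, -x - 2·y + 5], [10·x·y + 2·x - y + 2, 5·x^2 - x]].
At the point, J = [[-0.500, 4.500], [-2.000, 1.750]] (det J = 8.125).
Solving J·Δ = −F gives Δ = (-2.592, -0.177).
Then the next iterate is (x, y)₁ = (-3.092, 0.323).
Round to (-3.092, 0.323) and repeat: F = (-0.49061, 14.81533), J = [[-0.323, 7.446], [-14.49416, 50.89432]].
Δ = (1.479, 0.130), so (x, y)₂ = (-1.613, 0.453).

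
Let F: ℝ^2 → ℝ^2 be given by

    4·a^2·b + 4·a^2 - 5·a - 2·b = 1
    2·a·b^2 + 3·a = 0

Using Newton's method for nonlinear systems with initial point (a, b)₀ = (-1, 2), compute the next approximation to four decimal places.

(-0.6476, 1.1095)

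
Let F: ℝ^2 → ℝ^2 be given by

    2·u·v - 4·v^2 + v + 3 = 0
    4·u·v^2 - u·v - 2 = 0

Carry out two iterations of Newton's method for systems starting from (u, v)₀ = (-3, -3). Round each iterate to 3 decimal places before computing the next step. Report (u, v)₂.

At (-3, -3): F = (-18.000, -119.000).
Jacobian J = [[2·v, 2·u - 8·v + 1], [4·v^2 - v, 8·u·v - u]].
At the point, J = [[-6.000, 19.000], [39.000, 75.000]] (det J = -1191.000).
Solving J·Δ = −F gives Δ = (0.765, 1.189).
Then the next iterate is (u, v)₁ = (-2.235, -1.811).
Round to (-2.235, -1.811) and repeat: F = (-3.83471, -35.36829), J = [[-3.622, 11.018], [14.92988, 34.61568]].
Δ = (0.886, 0.639), so (u, v)₂ = (-1.349, -1.172).

(-1.349, -1.172)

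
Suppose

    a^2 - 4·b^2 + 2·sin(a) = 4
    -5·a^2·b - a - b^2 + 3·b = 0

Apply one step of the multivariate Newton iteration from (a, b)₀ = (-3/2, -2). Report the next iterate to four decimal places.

(-1.2243, -0.7167)

At (-3/2, -2): F = (-19.744990, 14.0000).
Jacobian J = [[2·a + 2·cos(a), -8·b], [-10·a·b - 1, -5·a^2 - 2·b + 3]].
At the point, J = [[-2.858526, 16.0000], [-31.0000, -4.2500]] (det J = 508.148734).
Solving J·Δ = −F gives Δ = (0.2757, 1.2833).
Then the next iterate is (a, b)₁ = (-1.2243, -0.7167).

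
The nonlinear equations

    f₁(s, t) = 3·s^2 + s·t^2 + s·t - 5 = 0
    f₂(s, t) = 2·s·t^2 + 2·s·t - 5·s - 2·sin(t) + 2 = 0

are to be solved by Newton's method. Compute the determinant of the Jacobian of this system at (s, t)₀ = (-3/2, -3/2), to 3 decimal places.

J = [[6·s + t^2 + t, 2·s·t + s], [2·t^2 + 2·t - 5, 4·s·t + 2·s - 2·cos(t)]].
At the point, J = [[-8.250, 3.000], [-3.500, 5.85853]].
det J = -37.833.

-37.833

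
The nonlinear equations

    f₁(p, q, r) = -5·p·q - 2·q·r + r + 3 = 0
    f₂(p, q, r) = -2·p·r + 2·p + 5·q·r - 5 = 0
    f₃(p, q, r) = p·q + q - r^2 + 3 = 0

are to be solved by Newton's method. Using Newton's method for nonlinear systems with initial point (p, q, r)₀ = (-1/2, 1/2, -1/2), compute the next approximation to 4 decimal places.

At (-1/2, 1/2, -1/2): F = (4.2500, -7.7500, 3.0000).
Jacobian J = [[-5·q, -5·p - 2·r, -2·q + 1], [-2·r + 2, 5·r, -2·p + 5·q], [q, p + 1, -2·r]].
At the point, J = [[-2.5000, 3.5000, 0.0000], [3.0000, -2.5000, 3.5000], [0.5000, 0.5000, 1.0000]] (det J = 6.2500).
Solving J·Δ = −F gives Δ = (-7.3300, -6.4500, 3.8900).
Then the next iterate is (p, q, r)₁ = (-7.8300, -5.9500, 3.3900).

(-7.8300, -5.9500, 3.3900)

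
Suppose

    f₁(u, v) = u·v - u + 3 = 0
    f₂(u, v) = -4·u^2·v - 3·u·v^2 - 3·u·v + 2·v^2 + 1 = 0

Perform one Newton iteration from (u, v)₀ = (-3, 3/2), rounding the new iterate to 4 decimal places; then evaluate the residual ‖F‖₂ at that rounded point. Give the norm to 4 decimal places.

4.6294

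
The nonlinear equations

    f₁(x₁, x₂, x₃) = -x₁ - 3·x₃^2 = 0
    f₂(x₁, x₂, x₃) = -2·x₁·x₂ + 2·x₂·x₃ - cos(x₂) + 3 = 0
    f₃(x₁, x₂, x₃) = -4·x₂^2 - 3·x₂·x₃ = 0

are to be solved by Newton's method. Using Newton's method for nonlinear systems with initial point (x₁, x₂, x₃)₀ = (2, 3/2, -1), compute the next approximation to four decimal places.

(2.4872, 0.5427, -0.0855)

At (2, 3/2, -1): F = (-5.0000, -6.070737, -4.5000).
Jacobian J = [[-1, 0, -6·x₃], [-2·x₂, -2·x₁ + 2·x₃ + sin(x₂), 2·x₂], [0, -8·x₂ - 3·x₃, -3·x₂]].
At the point, J = [[-1.0000, 0.0000, 6.0000], [-3.0000, -5.002505, 3.0000], [0.0000, -9.0000, -4.5000]] (det J = 112.488727).
Solving J·Δ = −F gives Δ = (0.4872, -0.9573, 0.9145).
Then the next iterate is (x₁, x₂, x₃)₁ = (2.4872, 0.5427, -0.0855).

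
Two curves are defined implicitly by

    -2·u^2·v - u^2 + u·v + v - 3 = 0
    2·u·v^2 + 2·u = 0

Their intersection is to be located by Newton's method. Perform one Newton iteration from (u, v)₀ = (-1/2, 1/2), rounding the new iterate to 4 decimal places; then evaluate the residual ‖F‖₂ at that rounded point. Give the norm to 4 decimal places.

At (-1/2, 1/2): F = (-3.2500, -1.2500).
Jacobian J = [[-4·u·v - 2·u + v, -2·u^2 + u + 1], [2·v^2 + 2, 4·u·v]].
At the point, J = [[2.5000, 0.0000], [2.5000, -1.0000]] (det J = -2.5000).
Solving J·Δ = −F gives Δ = (1.3000, 2.0000).
Then the next iterate is (u, v)₁ = (0.8000, 2.5000).
Re-evaluating at (0.8000, 2.5000): F = (-2.3400, 11.6000), so ‖F‖₂ = 11.8337.

11.8337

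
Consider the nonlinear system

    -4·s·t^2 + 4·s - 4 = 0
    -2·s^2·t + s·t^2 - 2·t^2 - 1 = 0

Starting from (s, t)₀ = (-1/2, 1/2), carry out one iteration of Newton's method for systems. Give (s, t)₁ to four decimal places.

(1.2609, 0.6087)

At (-1/2, 1/2): F = (-5.5000, -1.8750).
Jacobian J = [[-4·t^2 + 4, -8·s·t], [-4·s·t + t^2, -2·s^2 + 2·s·t - 4·t]].
At the point, J = [[3.0000, 2.0000], [1.2500, -3.0000]] (det J = -11.5000).
Solving J·Δ = −F gives Δ = (1.7609, 0.1087).
Then the next iterate is (s, t)₁ = (1.2609, 0.6087).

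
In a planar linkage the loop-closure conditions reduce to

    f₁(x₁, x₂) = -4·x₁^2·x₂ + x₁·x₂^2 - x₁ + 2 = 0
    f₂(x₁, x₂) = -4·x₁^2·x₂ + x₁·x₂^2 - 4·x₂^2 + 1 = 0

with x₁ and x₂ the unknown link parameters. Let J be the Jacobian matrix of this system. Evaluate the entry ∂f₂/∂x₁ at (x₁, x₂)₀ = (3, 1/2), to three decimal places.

-11.750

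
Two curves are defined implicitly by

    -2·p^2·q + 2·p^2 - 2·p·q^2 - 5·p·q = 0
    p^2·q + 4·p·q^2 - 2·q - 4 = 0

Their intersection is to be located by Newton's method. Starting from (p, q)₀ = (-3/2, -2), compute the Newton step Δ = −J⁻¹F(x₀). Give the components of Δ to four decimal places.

(-0.0099, 1.1842)

At (-3/2, -2): F = (10.5000, -28.5000).
Jacobian J = [[-4·p·q + 4·p - 2·q^2 - 5·q, -2·p^2 - 4·p·q - 5·p], [2·p·q + 4·q^2, p^2 + 8·p·q - 2]].
At the point, J = [[-16.0000, -9.0000], [22.0000, 24.2500]] (det J = -190.0000).
Solving J·Δ = −F gives Δ = (-0.0099, 1.1842).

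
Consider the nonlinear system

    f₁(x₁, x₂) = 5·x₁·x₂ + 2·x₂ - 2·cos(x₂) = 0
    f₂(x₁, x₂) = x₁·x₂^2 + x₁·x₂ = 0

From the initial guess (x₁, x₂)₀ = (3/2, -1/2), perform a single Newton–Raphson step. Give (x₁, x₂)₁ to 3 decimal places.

(0.000, -0.177)

At (3/2, -1/2): F = (-6.50517, -0.375).
Jacobian J = [[5·x₂, 5·x₁ + 2·sin(x₂) + 2], [x₂^2 + x₂, 2·x₁·x₂ + x₁]].
At the point, J = [[-2.500, 8.54115], [-0.250, 0.000]] (det J = 2.13529).
Solving J·Δ = −F gives Δ = (-1.500, 0.323).
Then the next iterate is (x₁, x₂)₁ = (0.000, -0.177).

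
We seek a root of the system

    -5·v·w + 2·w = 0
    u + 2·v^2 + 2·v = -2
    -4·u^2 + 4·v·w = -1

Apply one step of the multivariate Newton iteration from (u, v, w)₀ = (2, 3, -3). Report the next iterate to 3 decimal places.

At (2, 3, -3): F = (39.000, 28.000, -51.000).
Jacobian J = [[0, -5·w, -5·v + 2], [1, 4·v + 2, 0], [-8·u, 4·w, 4·v]].
At the point, J = [[0.000, 15.000, -13.000], [1.000, 14.000, 0.000], [-16.000, -12.000, 12.000]] (det J = -2936.000).
Solving J·Δ = −F gives Δ = (-1.159, -1.917, 0.788).
Then the next iterate is (u, v, w)₁ = (0.841, 1.083, -2.212).

(0.841, 1.083, -2.212)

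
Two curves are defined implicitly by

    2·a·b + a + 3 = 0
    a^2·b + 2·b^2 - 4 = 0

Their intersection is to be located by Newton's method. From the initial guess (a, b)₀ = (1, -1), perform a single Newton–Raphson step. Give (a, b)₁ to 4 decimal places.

(1.0000, -2.0000)

At (1, -1): F = (2.0000, -3.0000).
Jacobian J = [[2·b + 1, 2·a], [2·a·b, a^2 + 4·b]].
At the point, J = [[-1.0000, 2.0000], [-2.0000, -3.0000]] (det J = 7.0000).
Solving J·Δ = −F gives Δ = (0.0000, -1.0000).
Then the next iterate is (a, b)₁ = (1.0000, -2.0000).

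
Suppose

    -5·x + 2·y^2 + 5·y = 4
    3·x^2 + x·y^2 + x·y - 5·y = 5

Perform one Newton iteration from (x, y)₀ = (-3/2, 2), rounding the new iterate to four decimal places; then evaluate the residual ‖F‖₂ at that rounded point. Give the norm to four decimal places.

6.6840

At (-3/2, 2): F = (21.5000, -17.2500).
Jacobian J = [[-5, 4·y + 5], [6·x + y^2 + y, 2·x·y + x - 5]].
At the point, J = [[-5.0000, 13.0000], [-3.0000, -12.5000]] (det J = 101.5000).
Solving J·Δ = −F gives Δ = (0.4384, -1.4852).
Then the next iterate is (x, y)₁ = (-1.0616, 0.5148).
Re-evaluating at (-1.0616, 0.5148): F = (4.412038, -5.020872), so ‖F‖₂ = 6.6840.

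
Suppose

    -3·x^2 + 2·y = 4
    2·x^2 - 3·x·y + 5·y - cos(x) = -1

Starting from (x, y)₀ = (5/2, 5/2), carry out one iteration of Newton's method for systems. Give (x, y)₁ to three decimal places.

At (5/2, 5/2): F = (-17.750, 8.05114).
Jacobian J = [[-6·x, 2], [4·x - 3·y + sin(x), -3·x + 5]].
At the point, J = [[-15.000, 2.000], [3.09847, -2.500]] (det J = 31.30306).
Solving J·Δ = −F gives Δ = (-0.903, 2.101).
Then the next iterate is (x, y)₁ = (1.597, 4.601).

(1.597, 4.601)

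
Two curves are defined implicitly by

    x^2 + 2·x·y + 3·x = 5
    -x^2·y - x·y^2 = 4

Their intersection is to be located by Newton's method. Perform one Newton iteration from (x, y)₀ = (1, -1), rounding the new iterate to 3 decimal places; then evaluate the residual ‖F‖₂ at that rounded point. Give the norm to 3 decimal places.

140.004

At (1, -1): F = (-3.000, -4.000).
Jacobian J = [[2·x + 2·y + 3, 2·x], [-2·x·y - y^2, -x^2 - 2·x·y]].
At the point, J = [[3.000, 2.000], [1.000, 1.000]] (det J = 1.000).
Solving J·Δ = −F gives Δ = (-5.000, 9.000).
Then the next iterate is (x, y)₁ = (-4.000, 8.000).
Re-evaluating at (-4.000, 8.000): F = (-65.000, 124.000), so ‖F‖₂ = 140.004.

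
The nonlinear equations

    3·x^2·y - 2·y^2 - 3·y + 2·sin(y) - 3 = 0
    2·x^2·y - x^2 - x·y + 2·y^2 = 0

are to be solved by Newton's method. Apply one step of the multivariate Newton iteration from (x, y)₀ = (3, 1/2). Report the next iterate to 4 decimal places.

(1.8807, 0.5259)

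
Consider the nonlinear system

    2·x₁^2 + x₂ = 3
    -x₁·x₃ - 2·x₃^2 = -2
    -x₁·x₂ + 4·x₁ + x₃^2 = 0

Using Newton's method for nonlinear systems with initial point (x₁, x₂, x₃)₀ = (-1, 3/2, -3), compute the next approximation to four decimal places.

(-0.6488, 2.4049, -1.6195)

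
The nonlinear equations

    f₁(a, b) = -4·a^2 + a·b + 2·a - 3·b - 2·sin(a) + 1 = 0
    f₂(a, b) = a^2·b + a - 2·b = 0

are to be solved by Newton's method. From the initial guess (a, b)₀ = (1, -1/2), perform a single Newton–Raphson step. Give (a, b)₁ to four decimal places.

At (1, -1/2): F = (-1.682942, 1.5000).
Jacobian J = [[-8·a + b - 2·cos(a) + 2, a - 3], [2·a·b + 1, a^2 - 2]].
At the point, J = [[-7.580605, -2.0000], [0.0000, -1.0000]] (det J = 7.580605).
Solving J·Δ = −F gives Δ = (-0.6178, 1.5000).
Then the next iterate is (a, b)₁ = (0.3822, 1.0000).

(0.3822, 1.0000)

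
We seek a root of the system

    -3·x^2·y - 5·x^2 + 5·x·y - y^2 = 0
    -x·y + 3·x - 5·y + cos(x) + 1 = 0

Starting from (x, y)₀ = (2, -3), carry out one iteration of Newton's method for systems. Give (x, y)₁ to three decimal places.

(3.852, 2.287)

At (2, -3): F = (-23.000, 27.58385).
Jacobian J = [[-6·x·y - 10·x + 5·y, -3·x^2 + 5·x - 2·y], [-y - sin(x) + 3, -x - 5]].
At the point, J = [[1.000, 4.000], [5.09070, -7.000]] (det J = -27.36281).
Solving J·Δ = −F gives Δ = (1.852, 5.287).
Then the next iterate is (x, y)₁ = (3.852, 2.287).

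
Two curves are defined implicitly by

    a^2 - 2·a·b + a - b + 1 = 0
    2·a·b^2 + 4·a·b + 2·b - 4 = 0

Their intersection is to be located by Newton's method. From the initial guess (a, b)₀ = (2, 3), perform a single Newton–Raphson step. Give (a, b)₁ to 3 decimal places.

(1.672, 1.466)

At (2, 3): F = (-8.000, 62.000).
Jacobian J = [[2·a - 2·b + 1, -2·a - 1], [2·b^2 + 4·b, 4·a·b + 4·a + 2]].
At the point, J = [[-1.000, -5.000], [30.000, 34.000]] (det J = 116.000).
Solving J·Δ = −F gives Δ = (-0.328, -1.534).
Then the next iterate is (a, b)₁ = (1.672, 1.466).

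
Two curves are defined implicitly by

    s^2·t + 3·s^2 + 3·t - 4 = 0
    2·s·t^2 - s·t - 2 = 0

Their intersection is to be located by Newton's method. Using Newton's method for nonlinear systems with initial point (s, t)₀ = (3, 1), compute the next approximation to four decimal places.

At (3, 1): F = (35.0000, 1.0000).
Jacobian J = [[2·s·t + 6·s, s^2 + 3], [2·t^2 - t, 4·s·t - s]].
At the point, J = [[24.0000, 12.0000], [1.0000, 9.0000]] (det J = 204.0000).
Solving J·Δ = −F gives Δ = (-1.4853, 0.0539).
Then the next iterate is (s, t)₁ = (1.5147, 1.0539).

(1.5147, 1.0539)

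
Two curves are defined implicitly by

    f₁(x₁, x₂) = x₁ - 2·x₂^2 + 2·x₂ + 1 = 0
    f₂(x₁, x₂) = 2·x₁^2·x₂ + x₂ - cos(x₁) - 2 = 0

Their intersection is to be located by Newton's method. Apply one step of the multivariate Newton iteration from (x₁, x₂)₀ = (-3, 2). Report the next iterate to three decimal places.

(-2.142, 1.143)

At (-3, 2): F = (-6.000, 36.98999).
Jacobian J = [[1, -4·x₂ + 2], [4·x₁·x₂ + sin(x₁), 2·x₁^2 + 1]].
At the point, J = [[1.000, -6.000], [-24.14112, 19.000]] (det J = -125.84672).
Solving J·Δ = −F gives Δ = (0.858, -0.857).
Then the next iterate is (x₁, x₂)₁ = (-2.142, 1.143).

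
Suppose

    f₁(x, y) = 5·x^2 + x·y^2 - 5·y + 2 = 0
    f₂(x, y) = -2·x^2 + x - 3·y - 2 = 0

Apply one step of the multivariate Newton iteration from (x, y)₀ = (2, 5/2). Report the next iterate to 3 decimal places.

At (2, 5/2): F = (22.000, -15.500).
Jacobian J = [[10·x + y^2, 2·x·y - 5], [-4·x + 1, -3]].
At the point, J = [[26.250, 5.000], [-7.000, -3.000]] (det J = -43.750).
Solving J·Δ = −F gives Δ = (0.263, -5.780).
Then the next iterate is (x, y)₁ = (2.263, -3.280).

(2.263, -3.280)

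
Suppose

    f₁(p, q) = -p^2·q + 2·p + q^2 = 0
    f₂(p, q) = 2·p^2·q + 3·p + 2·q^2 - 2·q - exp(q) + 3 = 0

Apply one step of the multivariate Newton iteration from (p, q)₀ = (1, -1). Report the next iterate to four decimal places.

(1.2650, 0.6867)

At (1, -1): F = (4.0000, 7.632121).
Jacobian J = [[-2·p·q + 2, -p^2 + 2·q], [4·p·q + 3, 2·p^2 + 4·q - exp(q) - 2]].
At the point, J = [[4.0000, -3.0000], [-1.0000, -4.367879]] (det J = -20.471518).
Solving J·Δ = −F gives Δ = (0.2650, 1.6867).
Then the next iterate is (p, q)₁ = (1.2650, 0.6867).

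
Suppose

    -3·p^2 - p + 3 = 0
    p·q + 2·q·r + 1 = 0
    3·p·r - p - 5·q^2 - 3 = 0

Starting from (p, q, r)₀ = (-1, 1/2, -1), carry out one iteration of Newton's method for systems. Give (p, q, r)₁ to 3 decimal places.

At (-1, 1/2, -1): F = (1.000, -0.500, -0.250).
Jacobian J = [[-6·p - 1, 0, 0], [q, p + 2·r, 2·q], [3·r - 1, -10·q, 3·p]].
At the point, J = [[5.000, 0.000, 0.000], [0.500, -3.000, 1.000], [-4.000, -5.000, -3.000]] (det J = 70.000).
Solving J·Δ = −F gives Δ = (-0.200, -0.089, 0.332).
Then the next iterate is (p, q, r)₁ = (-1.200, 0.411, -0.668).

(-1.200, 0.411, -0.668)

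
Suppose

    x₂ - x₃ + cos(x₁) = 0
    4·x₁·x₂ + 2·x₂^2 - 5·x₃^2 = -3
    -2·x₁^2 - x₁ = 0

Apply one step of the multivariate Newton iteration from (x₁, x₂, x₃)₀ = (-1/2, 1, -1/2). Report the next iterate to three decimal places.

(-0.500, -0.948, -0.071)

At (-1/2, 1, -1/2): F = (2.37758, 1.750, 0.000).
Jacobian J = [[-sin(x₁), 1, -1], [4·x₂, 4·x₁ + 4·x₂, -10·x₃], [-4·x₁ - 1, 0, 0]].
At the point, J = [[0.47943, 1.000, -1.000], [4.000, 2.000, 5.000], [1.000, 0.000, 0.000]] (det J = 7.000).
Solving J·Δ = −F gives Δ = (0.000, -1.948, 0.429).
Then the next iterate is (x₁, x₂, x₃)₁ = (-0.500, -0.948, -0.071).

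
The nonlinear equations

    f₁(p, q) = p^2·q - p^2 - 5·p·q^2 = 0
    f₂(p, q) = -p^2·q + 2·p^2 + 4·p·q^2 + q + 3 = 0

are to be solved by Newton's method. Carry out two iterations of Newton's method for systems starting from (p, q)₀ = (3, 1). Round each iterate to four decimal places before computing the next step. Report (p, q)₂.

(-2.7418, 2.4973)

At (3, 1): F = (-15.0000, 25.0000).
Jacobian J = [[2·p·q - 2·p - 5·q^2, p^2 - 10·p·q], [-2·p·q + 4·p + 4·q^2, -p^2 + 8·p·q + 1]].
At the point, J = [[-5.0000, -21.0000], [10.0000, 16.0000]] (det J = 130.0000).
Solving J·Δ = −F gives Δ = (-2.1923, -0.1923).
Then the next iterate is (p, q)₁ = (0.8077, 0.8077).
Round to (0.8077, 0.8077) and repeat: F = (-2.760086, 6.693239), J = [[-3.572538, -5.871414], [4.535559, 5.566655]].
Δ = (-3.5495, 1.6896), so (p, q)₂ = (-2.7418, 2.4973).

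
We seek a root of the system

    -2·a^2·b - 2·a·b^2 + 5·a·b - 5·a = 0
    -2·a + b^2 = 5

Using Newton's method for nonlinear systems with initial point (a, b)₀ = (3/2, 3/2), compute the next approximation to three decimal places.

(0.083, 2.472)

At (3/2, 3/2): F = (-9.750, -5.750).
Jacobian J = [[-4·a·b - 2·b^2 + 5·b - 5, -2·a^2 - 4·a·b + 5·a], [-2, 2·b]].
At the point, J = [[-11.000, -6.000], [-2.000, 3.000]] (det J = -45.000).
Solving J·Δ = −F gives Δ = (-1.417, 0.972).
Then the next iterate is (a, b)₁ = (0.083, 2.472).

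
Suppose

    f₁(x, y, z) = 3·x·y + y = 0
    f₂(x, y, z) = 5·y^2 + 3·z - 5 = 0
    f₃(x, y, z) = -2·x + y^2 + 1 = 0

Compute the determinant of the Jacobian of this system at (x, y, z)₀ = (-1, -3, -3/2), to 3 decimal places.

-150.000

J = [[3·y, 3·x + 1, 0], [0, 10·y, 3], [-2, 2·y, 0]].
At the point, J = [[-9.000, -2.000, 0.000], [0.000, -30.000, 3.000], [-2.000, -6.000, 0.000]].
det J = -150.000.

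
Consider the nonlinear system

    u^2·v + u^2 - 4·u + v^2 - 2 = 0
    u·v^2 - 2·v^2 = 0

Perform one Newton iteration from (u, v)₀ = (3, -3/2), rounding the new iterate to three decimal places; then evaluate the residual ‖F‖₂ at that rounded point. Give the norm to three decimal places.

At (3, -3/2): F = (-16.250, 2.250).
Jacobian J = [[2·u·v + 2·u - 4, u^2 + 2·v], [v^2, 2·u·v - 4·v]].
At the point, J = [[-7.000, 6.000], [2.250, -3.000]] (det J = 7.500).
Solving J·Δ = −F gives Δ = (-4.700, -2.775).
Then the next iterate is (u, v)₁ = (-1.700, -4.275).
Re-evaluating at (-1.700, -4.275): F = (13.61088, -67.61981), so ‖F‖₂ = 68.976.

68.976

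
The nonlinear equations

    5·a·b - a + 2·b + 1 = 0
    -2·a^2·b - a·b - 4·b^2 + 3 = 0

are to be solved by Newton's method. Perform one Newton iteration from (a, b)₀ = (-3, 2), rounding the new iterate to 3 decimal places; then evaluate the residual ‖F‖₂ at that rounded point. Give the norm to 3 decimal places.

At (-3, 2): F = (-22.000, -43.000).
Jacobian J = [[5·b - 1, 5·a + 2], [-4·a·b - b, -2·a^2 - a - 8·b]].
At the point, J = [[9.000, -13.000], [22.000, -31.000]] (det J = 7.000).
Solving J·Δ = −F gives Δ = (-17.571, -13.857).
Then the next iterate is (a, b)₁ = (-20.571, -11.857).
Re-evaluating at (-20.571, -11.857): F = (1217.40873, 9231.69535), so ‖F‖₂ = 9311.621.

9311.621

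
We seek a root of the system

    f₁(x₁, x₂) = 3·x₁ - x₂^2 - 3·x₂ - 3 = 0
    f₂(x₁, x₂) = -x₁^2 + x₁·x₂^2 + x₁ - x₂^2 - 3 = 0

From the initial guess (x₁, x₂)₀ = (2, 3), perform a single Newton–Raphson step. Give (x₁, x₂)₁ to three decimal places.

(2.750, 1.583)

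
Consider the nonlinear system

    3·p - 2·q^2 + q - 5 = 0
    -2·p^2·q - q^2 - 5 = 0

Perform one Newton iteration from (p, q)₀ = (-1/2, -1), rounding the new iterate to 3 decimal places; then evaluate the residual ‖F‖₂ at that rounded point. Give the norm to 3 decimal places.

At (-1/2, -1): F = (-9.500, -5.500).
Jacobian J = [[3, -4·q + 1], [-4·p·q, -2·p^2 - 2·q]].
At the point, J = [[3.000, 5.000], [-2.000, 1.500]] (det J = 14.500).
Solving J·Δ = −F gives Δ = (-0.914, 2.448).
Then the next iterate is (p, q)₁ = (-1.414, 1.448).
Re-evaluating at (-1.414, 1.448): F = (-11.98741, -12.88695), so ‖F‖₂ = 17.600.

17.600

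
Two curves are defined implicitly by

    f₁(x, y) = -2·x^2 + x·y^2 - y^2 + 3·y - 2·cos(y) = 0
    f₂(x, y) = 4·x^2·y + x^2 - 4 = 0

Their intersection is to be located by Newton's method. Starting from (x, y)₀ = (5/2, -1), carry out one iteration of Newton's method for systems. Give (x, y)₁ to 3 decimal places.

At (5/2, -1): F = (-15.08060, -22.750).
Jacobian J = [[-4·x + y^2, 2·x·y - 2·y + 2·sin(y) + 3], [8·x·y + 2·x, 4·x^2]].
At the point, J = [[-9.000, -1.68294], [-15.000, 25.000]] (det J = -250.24413).
Solving J·Δ = −F gives Δ = (-1.660, -0.086).
Then the next iterate is (x, y)₁ = (0.840, -1.086).

(0.840, -1.086)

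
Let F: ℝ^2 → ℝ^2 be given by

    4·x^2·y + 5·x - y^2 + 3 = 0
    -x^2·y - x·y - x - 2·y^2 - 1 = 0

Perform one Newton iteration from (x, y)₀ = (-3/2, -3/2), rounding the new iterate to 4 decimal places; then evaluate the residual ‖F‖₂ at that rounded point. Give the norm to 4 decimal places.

5.7055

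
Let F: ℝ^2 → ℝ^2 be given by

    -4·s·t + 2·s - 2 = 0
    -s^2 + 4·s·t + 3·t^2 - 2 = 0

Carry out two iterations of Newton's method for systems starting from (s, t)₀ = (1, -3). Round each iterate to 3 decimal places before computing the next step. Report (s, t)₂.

At (1, -3): F = (12.000, 12.000).
Jacobian J = [[-4·t + 2, -4·s], [-2·s + 4·t, 4·s + 6·t]].
At the point, J = [[14.000, -4.000], [-14.000, -14.000]] (det J = -252.000).
Solving J·Δ = −F gives Δ = (-0.476, 1.333).
Then the next iterate is (s, t)₁ = (0.524, -1.667).
Round to (0.524, -1.667) and repeat: F = (2.54203, 2.56806), J = [[8.668, -2.096], [-7.716, -7.906]].
Δ = (-0.174, 0.494), so (s, t)₂ = (0.350, -1.173).

(0.350, -1.173)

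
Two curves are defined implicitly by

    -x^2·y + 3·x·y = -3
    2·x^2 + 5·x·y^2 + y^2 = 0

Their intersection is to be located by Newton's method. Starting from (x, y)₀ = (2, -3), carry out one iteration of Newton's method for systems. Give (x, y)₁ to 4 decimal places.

(1.9474, -1.4211)

At (2, -3): F = (-3.0000, 107.0000).
Jacobian J = [[-2·x·y + 3·y, -x^2 + 3·x], [4·x + 5·y^2, 10·x·y + 2·y]].
At the point, J = [[3.0000, 2.0000], [53.0000, -66.0000]] (det J = -304.0000).
Solving J·Δ = −F gives Δ = (-0.0526, 1.5789).
Then the next iterate is (x, y)₁ = (1.9474, -1.4211).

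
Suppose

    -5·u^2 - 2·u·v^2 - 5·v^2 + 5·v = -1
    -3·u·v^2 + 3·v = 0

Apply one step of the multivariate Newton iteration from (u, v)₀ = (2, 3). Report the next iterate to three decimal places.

(10.696, -5.478)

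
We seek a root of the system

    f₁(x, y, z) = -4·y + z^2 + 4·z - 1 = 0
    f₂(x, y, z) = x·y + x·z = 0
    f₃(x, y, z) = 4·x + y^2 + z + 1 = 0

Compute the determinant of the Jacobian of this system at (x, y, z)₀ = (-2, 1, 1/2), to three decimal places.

93.000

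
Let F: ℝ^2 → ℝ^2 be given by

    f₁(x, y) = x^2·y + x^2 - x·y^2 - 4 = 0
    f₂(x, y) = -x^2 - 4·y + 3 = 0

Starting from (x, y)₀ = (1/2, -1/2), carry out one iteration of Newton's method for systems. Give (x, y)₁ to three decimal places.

(50.250, -11.750)

At (1/2, -1/2): F = (-4.000, 4.750).
Jacobian J = [[2·x·y + 2·x - y^2, x^2 - 2·x·y], [-2·x, -4]].
At the point, J = [[0.250, 0.750], [-1.000, -4.000]] (det J = -0.250).
Solving J·Δ = −F gives Δ = (49.750, -11.250).
Then the next iterate is (x, y)₁ = (50.250, -11.750).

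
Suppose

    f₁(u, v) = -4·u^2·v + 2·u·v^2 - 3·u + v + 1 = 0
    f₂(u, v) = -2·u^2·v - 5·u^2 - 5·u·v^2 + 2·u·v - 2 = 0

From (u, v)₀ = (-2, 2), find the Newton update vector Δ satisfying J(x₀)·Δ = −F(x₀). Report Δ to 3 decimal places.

(0.772, -0.337)

At (-2, 2): F = (-39.000, -6.000).
Jacobian J = [[-8·u·v + 2·v^2 - 3, -4·u^2 + 4·u·v + 1], [-4·u·v - 10·u - 5·v^2 + 2·v, -2·u^2 - 10·u·v + 2·u]].
At the point, J = [[37.000, -31.000], [20.000, 28.000]] (det J = 1656.000).
Solving J·Δ = −F gives Δ = (0.772, -0.337).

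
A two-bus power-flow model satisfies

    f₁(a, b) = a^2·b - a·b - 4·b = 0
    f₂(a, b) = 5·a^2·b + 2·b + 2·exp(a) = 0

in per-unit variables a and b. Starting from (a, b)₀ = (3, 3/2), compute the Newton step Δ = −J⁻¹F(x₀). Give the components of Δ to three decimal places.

At (3, 3/2): F = (3.000, 110.67107).
Jacobian J = [[2·a·b - b, a^2 - a - 4], [10·a·b + 2·exp(a), 5·a^2 + 2]].
At the point, J = [[7.500, 2.000], [85.17107, 47.000]] (det J = 182.15785).
Solving J·Δ = −F gives Δ = (0.441, -3.154).

(0.441, -3.154)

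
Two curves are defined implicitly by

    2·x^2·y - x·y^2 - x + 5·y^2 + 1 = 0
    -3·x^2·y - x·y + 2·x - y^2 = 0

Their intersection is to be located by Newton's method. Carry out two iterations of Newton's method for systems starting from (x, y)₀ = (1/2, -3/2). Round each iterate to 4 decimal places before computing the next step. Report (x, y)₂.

At (1/2, -3/2): F = (9.8750, 0.6250).
Jacobian J = [[4·x·y - y^2 - 1, 2·x^2 - 2·x·y + 10·y], [-6·x·y - y + 2, -3·x^2 - x - 2·y]].
At the point, J = [[-6.2500, -13.0000], [8.0000, 1.7500]] (det J = 93.0625).
Solving J·Δ = −F gives Δ = (-0.2730, 0.8909).
Then the next iterate is (x, y)₁ = (0.2270, -0.6091).
Round to (0.2270, -0.6091) and repeat: F = (2.481024, 0.315422), J = [[-1.924066, -5.711411], [3.438694, 0.836613]].
Δ = (-0.2150, 0.5068), so (x, y)₂ = (0.0120, -0.1023).

(0.0120, -0.1023)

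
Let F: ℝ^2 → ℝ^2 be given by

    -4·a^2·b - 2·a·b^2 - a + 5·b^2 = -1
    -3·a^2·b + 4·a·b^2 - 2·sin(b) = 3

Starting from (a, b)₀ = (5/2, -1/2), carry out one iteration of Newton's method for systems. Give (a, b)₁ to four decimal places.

(0.5829, -0.7118)

At (5/2, -1/2): F = (11.0000, 9.833851).
Jacobian J = [[-8·a·b - 2·b^2 - 1, -4·a^2 - 4·a·b + 10·b], [-6·a·b + 4·b^2, -3·a^2 + 8·a·b - 2·cos(b)]].
At the point, J = [[8.5000, -25.0000], [8.5000, -30.505165]] (det J = -46.793904).
Solving J·Δ = −F gives Δ = (-1.9171, -0.2118).
Then the next iterate is (a, b)₁ = (0.5829, -0.7118).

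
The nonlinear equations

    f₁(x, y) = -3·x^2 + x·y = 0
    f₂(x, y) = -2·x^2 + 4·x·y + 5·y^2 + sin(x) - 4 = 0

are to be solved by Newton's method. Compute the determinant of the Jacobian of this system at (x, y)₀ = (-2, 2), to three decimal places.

J = [[-6·x + y, x], [-4·x + 4·y + cos(x), 4·x + 10·y]].
At the point, J = [[14.000, -2.000], [15.58385, 12.000]].
det J = 199.168.

199.168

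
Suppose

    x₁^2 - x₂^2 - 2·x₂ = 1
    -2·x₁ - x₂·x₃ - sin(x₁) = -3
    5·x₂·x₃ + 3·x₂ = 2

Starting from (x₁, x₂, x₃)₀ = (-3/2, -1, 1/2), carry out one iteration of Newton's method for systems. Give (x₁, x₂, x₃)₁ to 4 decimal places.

At (-3/2, -1, 1/2): F = (2.2500, 7.497495, -7.5000).
Jacobian J = [[2·x₁, -2·x₂ - 2, 0], [-cos(x₁) - 2, -x₃, -x₂], [0, 5·x₃ + 3, 5·x₂]].
At the point, J = [[-3.0000, 0.0000, 0.0000], [-2.070737, -0.5000, 1.0000], [0.0000, 5.5000, -5.0000]] (det J = 9.0000).
Solving J·Δ = −F gives Δ = (0.7500, -7.4074, -9.6481).
Then the next iterate is (x₁, x₂, x₃)₁ = (-0.7500, -8.4074, -9.1481).

(-0.7500, -8.4074, -9.1481)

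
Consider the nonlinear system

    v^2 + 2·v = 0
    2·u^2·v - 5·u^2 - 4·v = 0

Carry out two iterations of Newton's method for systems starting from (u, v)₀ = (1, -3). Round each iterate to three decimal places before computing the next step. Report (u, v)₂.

At (1, -3): F = (3.000, 1.000).
Jacobian J = [[0, 2·v + 2], [4·u·v - 10·u, 2·u^2 - 4]].
At the point, J = [[0.000, -4.000], [-22.000, -2.000]] (det J = -88.000).
Solving J·Δ = −F gives Δ = (-0.023, 0.750).
Then the next iterate is (u, v)₁ = (0.977, -2.250).
Round to (0.977, -2.250) and repeat: F = (0.56250, -0.06803), J = [[0.000, -2.500], [-18.563, -2.09094]].
Δ = (-0.029, 0.225), so (u, v)₂ = (0.948, -2.025).

(0.948, -2.025)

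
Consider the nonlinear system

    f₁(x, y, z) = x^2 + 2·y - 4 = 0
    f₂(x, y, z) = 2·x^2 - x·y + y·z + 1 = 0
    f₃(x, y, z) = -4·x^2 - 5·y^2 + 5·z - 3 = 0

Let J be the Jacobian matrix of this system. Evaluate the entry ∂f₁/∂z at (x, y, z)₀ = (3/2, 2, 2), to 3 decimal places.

0.000

∂f₁/∂z = 0.
At (3/2, 2, 2) this is 0.000.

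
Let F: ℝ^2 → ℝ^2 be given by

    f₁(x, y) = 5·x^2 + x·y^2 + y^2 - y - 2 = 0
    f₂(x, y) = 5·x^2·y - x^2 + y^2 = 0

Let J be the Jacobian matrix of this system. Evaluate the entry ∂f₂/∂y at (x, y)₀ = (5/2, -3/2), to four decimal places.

∂f₂/∂y = 5·x^2 + 2·y.
At (5/2, -3/2) this is 28.2500.

28.2500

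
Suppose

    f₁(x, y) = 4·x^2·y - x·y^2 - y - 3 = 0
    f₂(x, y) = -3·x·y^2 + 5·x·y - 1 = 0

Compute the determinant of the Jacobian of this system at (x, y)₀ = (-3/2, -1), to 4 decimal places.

J = [[8·x·y - y^2, 4·x^2 - 2·x·y - 1], [-3·y^2 + 5·y, -6·x·y + 5·x]].
At the point, J = [[11.0000, 5.0000], [-8.0000, -16.5000]].
det J = -141.5000.

-141.5000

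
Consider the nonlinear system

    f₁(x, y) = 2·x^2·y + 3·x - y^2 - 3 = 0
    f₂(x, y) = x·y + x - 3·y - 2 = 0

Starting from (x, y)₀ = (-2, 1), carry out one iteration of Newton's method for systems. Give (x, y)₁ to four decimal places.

(-6.9231, -2.7692)

At (-2, 1): F = (-2.0000, -9.0000).
Jacobian J = [[4·x·y + 3, 2·x^2 - 2·y], [y + 1, x - 3]].
At the point, J = [[-5.0000, 6.0000], [2.0000, -5.0000]] (det J = 13.0000).
Solving J·Δ = −F gives Δ = (-4.9231, -3.7692).
Then the next iterate is (x, y)₁ = (-6.9231, -2.7692).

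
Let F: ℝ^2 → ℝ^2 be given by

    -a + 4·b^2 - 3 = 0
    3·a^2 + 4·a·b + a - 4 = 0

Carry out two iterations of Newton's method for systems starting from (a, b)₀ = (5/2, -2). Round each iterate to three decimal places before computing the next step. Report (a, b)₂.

(1.865, -1.119)

At (5/2, -2): F = (10.500, -2.750).
Jacobian J = [[-1, 8·b], [6·a + 4·b + 1, 4·a]].
At the point, J = [[-1.000, -16.000], [8.000, 10.000]] (det J = 118.000).
Solving J·Δ = −F gives Δ = (-0.517, 0.689).
Then the next iterate is (a, b)₁ = (1.983, -1.311).
Round to (1.983, -1.311) and repeat: F = (1.89188, -0.61898), J = [[-1.000, -10.488], [7.654, 7.932]].
Δ = (-0.118, 0.192), so (a, b)₂ = (1.865, -1.119).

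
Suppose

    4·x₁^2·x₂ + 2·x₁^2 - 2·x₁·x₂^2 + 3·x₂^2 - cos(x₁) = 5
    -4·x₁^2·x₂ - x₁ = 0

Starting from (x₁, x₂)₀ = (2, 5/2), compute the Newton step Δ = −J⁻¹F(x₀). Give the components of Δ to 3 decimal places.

At (2, 5/2): F = (37.16615, -42.000).
Jacobian J = [[8·x₁·x₂ + 4·x₁ - 2·x₂^2 + sin(x₁), 4·x₁^2 - 4·x₁·x₂ + 6·x₂], [-8·x₁·x₂ - 1, -4·x₁^2]].
At the point, J = [[36.40930, 11.000], [-41.000, -16.000]] (det J = -131.54876).
Solving J·Δ = −F gives Δ = (-1.008, -0.041).

(-1.008, -0.041)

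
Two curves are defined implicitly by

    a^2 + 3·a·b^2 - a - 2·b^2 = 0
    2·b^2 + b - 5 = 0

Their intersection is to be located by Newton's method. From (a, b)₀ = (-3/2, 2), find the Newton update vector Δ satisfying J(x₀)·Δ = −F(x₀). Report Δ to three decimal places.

(0.976, -0.556)

At (-3/2, 2): F = (-22.250, 5.000).
Jacobian J = [[2·a + 3·b^2 - 1, 6·a·b - 4·b], [0, 4·b + 1]].
At the point, J = [[8.000, -26.000], [0.000, 9.000]] (det J = 72.000).
Solving J·Δ = −F gives Δ = (0.976, -0.556).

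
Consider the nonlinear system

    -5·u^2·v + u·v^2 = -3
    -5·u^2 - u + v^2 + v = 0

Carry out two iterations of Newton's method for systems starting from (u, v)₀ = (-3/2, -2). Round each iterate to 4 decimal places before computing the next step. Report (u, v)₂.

(-0.3223, -0.5664)

At (-3/2, -2): F = (19.5000, -7.7500).
Jacobian J = [[-10·u·v + v^2, -5·u^2 + 2·u·v], [-10·u - 1, 2·v + 1]].
At the point, J = [[-26.0000, -5.2500], [14.0000, -3.0000]] (det J = 151.5000).
Solving J·Δ = −F gives Δ = (0.6547, 0.4719).
Then the next iterate is (u, v)₁ = (-0.8453, -1.5281).
Round to (-0.8453, -1.5281) and repeat: F = (6.485531, -1.920371), J = [[-10.581940, -0.989255], [7.4530, -2.0562]].
Δ = (0.5230, 0.9617), so (u, v)₂ = (-0.3223, -0.5664).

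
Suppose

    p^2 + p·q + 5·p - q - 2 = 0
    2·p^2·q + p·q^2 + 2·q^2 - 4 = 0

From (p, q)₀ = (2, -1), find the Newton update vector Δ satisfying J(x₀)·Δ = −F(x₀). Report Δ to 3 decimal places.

(-1.143, -1.857)

At (2, -1): F = (11.000, -8.000).
Jacobian J = [[2·p + q + 5, p - 1], [4·p·q + q^2, 2·p^2 + 2·p·q + 4·q]].
At the point, J = [[8.000, 1.000], [-7.000, 0.000]] (det J = 7.000).
Solving J·Δ = −F gives Δ = (-1.143, -1.857).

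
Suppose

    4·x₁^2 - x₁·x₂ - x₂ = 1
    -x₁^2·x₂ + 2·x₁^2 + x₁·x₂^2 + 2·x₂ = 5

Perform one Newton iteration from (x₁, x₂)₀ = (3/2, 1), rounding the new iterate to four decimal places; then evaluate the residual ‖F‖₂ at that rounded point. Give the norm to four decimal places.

0.9410

At (3/2, 1): F = (5.5000, 0.7500).
Jacobian J = [[8·x₁ - x₂, -x₁ - 1], [-2·x₁·x₂ + 4·x₁ + x₂^2, -x₁^2 + 2·x₁·x₂ + 2]].
At the point, J = [[11.0000, -2.5000], [4.0000, 2.7500]] (det J = 40.2500).
Solving J·Δ = −F gives Δ = (-0.4224, 0.3416).
Then the next iterate is (x₁, x₂)₁ = (1.0776, 1.3416).
Re-evaluating at (1.0776, 1.3416): F = (0.857579, 0.387310), so ‖F‖₂ = 0.9410.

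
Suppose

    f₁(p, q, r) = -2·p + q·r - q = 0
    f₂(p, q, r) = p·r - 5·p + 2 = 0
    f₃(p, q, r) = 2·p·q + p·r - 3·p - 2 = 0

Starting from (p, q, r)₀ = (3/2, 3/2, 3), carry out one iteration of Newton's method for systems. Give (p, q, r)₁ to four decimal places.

At (3/2, 3/2, 3): F = (0.0000, -1.0000, 2.5000).
Jacobian J = [[-2, r - 1, q], [r - 5, 0, p], [2·q + r - 3, 2·p, p]].
At the point, J = [[-2.0000, 2.0000, 1.5000], [-2.0000, 0.0000, 1.5000], [3.0000, 3.0000, 1.5000]] (det J = 15.0000).
Solving J·Δ = −F gives Δ = (-0.4000, -0.5000, 0.1333).
Then the next iterate is (p, q, r)₁ = (1.1000, 1.0000, 3.1333).

(1.1000, 1.0000, 3.1333)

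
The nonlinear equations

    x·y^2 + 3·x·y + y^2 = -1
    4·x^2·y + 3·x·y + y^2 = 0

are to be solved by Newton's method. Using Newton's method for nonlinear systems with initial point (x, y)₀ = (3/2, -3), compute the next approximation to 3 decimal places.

(0.959, -2.048)

At (3/2, -3): F = (10.000, -31.500).
Jacobian J = [[y^2 + 3·y, 2·x·y + 3·x + 2·y], [8·x·y + 3·y, 4·x^2 + 3·x + 2·y]].
At the point, J = [[0.000, -10.500], [-45.000, 7.500]] (det J = -472.500).
Solving J·Δ = −F gives Δ = (-0.541, 0.952).
Then the next iterate is (x, y)₁ = (0.959, -2.048).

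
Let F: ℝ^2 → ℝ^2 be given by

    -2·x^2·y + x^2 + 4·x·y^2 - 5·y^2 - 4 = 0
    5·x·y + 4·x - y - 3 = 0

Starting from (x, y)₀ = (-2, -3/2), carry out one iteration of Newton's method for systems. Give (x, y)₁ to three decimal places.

At (-2, -3/2): F = (-17.250, 5.500).
Jacobian J = [[-4·x·y + 2·x + 4·y^2, -2·x^2 + 8·x·y - 10·y], [5·y + 4, 5·x - 1]].
At the point, J = [[-7.000, 31.000], [-3.500, -11.000]] (det J = 185.500).
Solving J·Δ = −F gives Δ = (-0.104, 0.533).
Then the next iterate is (x, y)₁ = (-2.104, -0.967).

(-2.104, -0.967)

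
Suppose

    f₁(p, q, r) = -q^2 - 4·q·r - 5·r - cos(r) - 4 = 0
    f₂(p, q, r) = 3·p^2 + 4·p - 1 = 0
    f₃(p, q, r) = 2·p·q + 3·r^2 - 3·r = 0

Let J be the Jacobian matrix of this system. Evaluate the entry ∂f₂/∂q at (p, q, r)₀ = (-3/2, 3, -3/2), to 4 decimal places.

∂f₂/∂q = 0.
At (-3/2, 3, -3/2) this is 0.0000.

0.0000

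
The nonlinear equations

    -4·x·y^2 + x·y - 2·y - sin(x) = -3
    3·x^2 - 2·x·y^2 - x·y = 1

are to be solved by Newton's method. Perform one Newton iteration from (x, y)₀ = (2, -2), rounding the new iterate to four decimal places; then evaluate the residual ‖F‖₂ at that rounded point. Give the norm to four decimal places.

7.3277

At (2, -2): F = (-29.909297, -1.0000).
Jacobian J = [[-4·y^2 + y - cos(x), -8·x·y + x - 2], [6·x - 2·y^2 - y, -4·x·y - x]].
At the point, J = [[-17.583853, 32.0000], [6.0000, 14.0000]] (det J = -438.173944).
Solving J·Δ = −F gives Δ = (-0.8826, 0.4497).
Then the next iterate is (x, y)₁ = (1.1174, -1.5503).
Re-evaluating at (1.1174, -1.5503): F = (-7.273041, -0.893132), so ‖F‖₂ = 7.3277.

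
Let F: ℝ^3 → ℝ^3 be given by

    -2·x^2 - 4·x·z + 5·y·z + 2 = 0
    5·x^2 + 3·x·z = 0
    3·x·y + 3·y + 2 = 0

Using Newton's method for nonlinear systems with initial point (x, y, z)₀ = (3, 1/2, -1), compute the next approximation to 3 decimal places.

(1.351, 0.039, -0.053)

At (3, 1/2, -1): F = (-6.500, 36.000, 8.000).
Jacobian J = [[-4·x - 4·z, 5·z, -4·x + 5·y], [10·x + 3·z, 0, 3·x], [3·y, 3·x + 3, 0]].
At the point, J = [[-8.000, -5.000, -9.500], [27.000, 0.000, 9.000], [1.500, 12.000, 0.000]] (det J = -2281.500).
Solving J·Δ = −F gives Δ = (-1.649, -0.461, 0.947).
Then the next iterate is (x, y, z)₁ = (1.351, 0.039, -0.053).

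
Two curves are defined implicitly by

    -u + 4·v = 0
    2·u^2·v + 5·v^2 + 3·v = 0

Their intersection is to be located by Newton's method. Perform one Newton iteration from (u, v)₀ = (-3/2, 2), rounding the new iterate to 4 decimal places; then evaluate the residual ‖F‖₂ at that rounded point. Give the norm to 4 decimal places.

192.1992

At (-3/2, 2): F = (9.5000, 35.0000).
Jacobian J = [[-1, 4], [4·u·v, 2·u^2 + 10·v + 3]].
At the point, J = [[-1.0000, 4.0000], [-12.0000, 27.5000]] (det J = 20.5000).
Solving J·Δ = −F gives Δ = (-5.9146, -3.8537).
Then the next iterate is (u, v)₁ = (-7.4146, -1.8537).
Re-evaluating at (-7.4146, -1.8537): F = (-0.0002, -192.199191), so ‖F‖₂ = 192.1992.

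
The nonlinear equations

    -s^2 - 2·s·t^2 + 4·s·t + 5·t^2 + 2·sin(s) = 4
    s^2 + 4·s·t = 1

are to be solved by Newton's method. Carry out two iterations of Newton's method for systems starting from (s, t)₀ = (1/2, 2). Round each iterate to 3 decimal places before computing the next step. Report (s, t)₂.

(0.299, 0.806)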